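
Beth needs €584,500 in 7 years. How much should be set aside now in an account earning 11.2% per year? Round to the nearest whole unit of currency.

Discount factor = (1+0.112)^(−7) = 0.475627; PV = 584,500 × 0.475627 = 278,003.9744

€278,004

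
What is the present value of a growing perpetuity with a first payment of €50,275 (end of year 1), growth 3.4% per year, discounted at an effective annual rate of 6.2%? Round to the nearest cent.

PV = PMT / (i − g) = 50275 / (0.062 − 0.034) = 50275 / 0.028000 = 1,795,535.7143

€1,795,535.71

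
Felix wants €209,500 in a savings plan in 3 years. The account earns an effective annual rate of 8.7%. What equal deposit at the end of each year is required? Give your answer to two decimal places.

€64,095.33

FV-annuity factor = 3.268569; PMT = 209500 / 3.268569 = 64,095.3273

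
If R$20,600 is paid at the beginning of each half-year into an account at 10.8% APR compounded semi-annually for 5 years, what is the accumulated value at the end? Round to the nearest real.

With 2 periods per year: i = 0.054, n = 10.
FV = 20600 × [(1+0.054)^10 − 1] / 0.054 × (1+i) = 20600 × 13.507252 = 278,249.3927
Payments are at the start of each period, so multiply by (1+i).

R$278,249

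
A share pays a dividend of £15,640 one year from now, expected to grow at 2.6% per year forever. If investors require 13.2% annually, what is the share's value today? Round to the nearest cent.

PV = PMT / (i − g) = 15640 / (0.132 − 0.026) = 15640 / 0.106000 = 147,547.1698

£147,547.17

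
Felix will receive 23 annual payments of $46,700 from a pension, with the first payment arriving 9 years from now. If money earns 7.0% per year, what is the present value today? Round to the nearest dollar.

PV at t=8 (ordinary 23-year annuity): 46700 × a(23|0.07) = 46700 × 11.272187 = 526,411.1507
PV₀ = 526,411.1507 / (1+0.07)^8 = 526,411.1507 / 1.718186 = 306,376.0824

$306,376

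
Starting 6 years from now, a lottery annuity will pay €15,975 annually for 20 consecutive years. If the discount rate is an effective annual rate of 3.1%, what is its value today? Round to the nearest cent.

€202,148.31

PV at t=5 (ordinary 20-year annuity): 15975 × a(20|0.031) = 15975 × 14.740852 = 235,485.1096
Discount back 5 years: 235,485.1096 × (1+0.031)^(−5) = 235,485.1096 × 0.858434 = 202,148.3143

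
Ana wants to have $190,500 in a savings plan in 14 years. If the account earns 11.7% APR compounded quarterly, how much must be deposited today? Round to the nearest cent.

$37,907.57

Periodic rate i = 0.117/4 = 0.02925; n = 14 × 4 = 56 periods.
Discount factor = (1+0.02925)^(−56) = 0.198990; PV = 190,500 × 0.198990 = 37,907.5697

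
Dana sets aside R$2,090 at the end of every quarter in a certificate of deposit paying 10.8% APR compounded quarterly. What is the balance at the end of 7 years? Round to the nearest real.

R$85,806

With 4 periods per year: i = 0.027, n = 28.
FV = 2090 × [(1+0.027)^28 − 1] / 0.027 = 2090 × 41.055343 = 85,805.6659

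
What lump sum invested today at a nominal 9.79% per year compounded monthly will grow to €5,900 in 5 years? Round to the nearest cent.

€3,623.49

Periodic rate i = 0.0979/12 = 0.00815833; n = 5 × 12 = 60 periods.
PV = FV·(1+i)^(−n) = 5,900 × 0.614151 = 3,623.4924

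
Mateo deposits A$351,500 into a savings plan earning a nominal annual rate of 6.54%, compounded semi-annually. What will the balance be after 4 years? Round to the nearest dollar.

A$454,693

With 2 periods per year: i = 0.0327, n = 8.
FV = 351,500 × (1 + 0.0327)^8 = 454,693.4996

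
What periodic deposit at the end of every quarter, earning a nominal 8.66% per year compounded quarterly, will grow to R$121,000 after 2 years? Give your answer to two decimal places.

R$14,015.71

i = 0.0866/4 = 0.02165 per quarter; n = 2·4 = 8.
FV-annuity factor = 8.633171; PMT = 121000 / 8.633171 = 14,015.7072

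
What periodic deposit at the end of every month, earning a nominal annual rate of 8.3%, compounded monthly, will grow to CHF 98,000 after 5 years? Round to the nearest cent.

CHF 1,323.35

With 12 periods per year: i = 0.00691667, n = 60.
FV-annuity factor = 74.054287; PMT = 98000 / 74.054287 = 1,323.3535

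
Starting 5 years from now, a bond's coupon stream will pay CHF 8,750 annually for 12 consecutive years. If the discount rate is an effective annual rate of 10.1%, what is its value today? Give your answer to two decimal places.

CHF 40,375.40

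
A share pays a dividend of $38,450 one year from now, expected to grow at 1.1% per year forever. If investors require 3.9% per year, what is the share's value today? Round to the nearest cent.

PV = D₁/(r − g) = 38450/(0.039 − 0.011) = 1,373,214.2857

$1,373,214.29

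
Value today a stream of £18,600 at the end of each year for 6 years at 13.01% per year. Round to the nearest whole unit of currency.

£74,334

PV = 18600 × [1 − (1+0.1301)^(−6)] / 0.1301 = 18600 × 3.996437 = 74,333.7248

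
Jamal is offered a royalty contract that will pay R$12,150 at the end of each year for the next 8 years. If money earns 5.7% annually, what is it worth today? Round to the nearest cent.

R$76,353.04

PV = 12150 × [1 − (1+0.057)^(−8)] / 0.057 = 12150 × 6.284200 = 76,353.0354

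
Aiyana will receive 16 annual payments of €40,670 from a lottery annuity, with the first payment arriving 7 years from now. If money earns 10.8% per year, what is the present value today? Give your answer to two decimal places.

€164,078.71

PV at t=6 (ordinary 16-year annuity): 40670 × a(16|0.108) = 40670 × 7.464773 = 303,592.3278
PV₀ = 303,592.3278 / (1+0.108)^6 = 303,592.3278 / 1.850285 = 164,078.7088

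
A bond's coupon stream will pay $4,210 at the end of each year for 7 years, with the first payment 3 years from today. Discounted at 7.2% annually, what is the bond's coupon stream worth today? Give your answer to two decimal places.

$19,606.57

PV at t=2 (ordinary 7-year annuity): 4210 × a(7|0.072) = 4210 × 5.351914 = 22,531.5578
Discount back 2 years: 22,531.5578 × (1+0.072)^(−2) = 22,531.5578 × 0.870183 = 19,606.5711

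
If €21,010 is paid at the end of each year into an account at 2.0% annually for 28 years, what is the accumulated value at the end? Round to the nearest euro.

€778,446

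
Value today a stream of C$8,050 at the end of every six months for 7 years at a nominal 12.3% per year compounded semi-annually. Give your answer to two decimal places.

With 2 periods per year: i = 0.0615, n = 14.
PV = 8050 × [1 − (1+0.0615)^(−14)] / 0.0615 = 8050 × 9.209257 = 74,134.5182

C$74,134.52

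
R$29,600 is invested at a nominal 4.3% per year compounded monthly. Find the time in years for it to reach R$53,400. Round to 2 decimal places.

13.75 years

Periodic rate i = 0.043/12 = 0.00358333.
(1+i)^n = 53400/29600 = 1.80405, so n = ln 1.80405 / ln 1.00358 = 164.9562 months
= 164.9562/12 years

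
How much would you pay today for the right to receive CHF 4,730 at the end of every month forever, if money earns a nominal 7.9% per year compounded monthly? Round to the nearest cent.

CHF 718,481.01

Periodic rate i = 0.079/12 = 0.00658333.
PV = C/r = 4730/0.00658333 = 718,481.0127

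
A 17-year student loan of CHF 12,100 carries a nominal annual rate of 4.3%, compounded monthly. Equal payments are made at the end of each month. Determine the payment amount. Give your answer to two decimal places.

CHF 83.71

i = 0.043/12 = 0.00358333 per month; n = 17·12 = 204.
PMT = 12100 / ( [1 − (1+0.00358333)^(−204)] / 0.00358333 ) = 12100 / 144.542299 = 83.7125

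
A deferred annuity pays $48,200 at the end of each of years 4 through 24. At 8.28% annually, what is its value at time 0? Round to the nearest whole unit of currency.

Value one period before first payment (t=3): 48200 × [1 − (1+0.0828)^(−21)] / 0.0828 = 48200 × 9.805043 = 472,603.0626
PV₀ = 472,603.0626 / (1+0.0828)^3 = 472,603.0626 / 1.269535 = 372,264.6435

$372,265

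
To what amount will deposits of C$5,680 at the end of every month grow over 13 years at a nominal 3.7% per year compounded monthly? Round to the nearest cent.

With 12 periods per year: i = 0.00308333, n = 156.
FV = 5680 × [(1+0.00308333)^156 − 1] / 0.00308333 = 5680 × 199.944195 = 1,135,683.0297

C$1,135,683.03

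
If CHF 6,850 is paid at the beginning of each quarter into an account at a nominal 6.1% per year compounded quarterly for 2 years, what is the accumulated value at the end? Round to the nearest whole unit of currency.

CHF 58,698

i = 0.061/4 = 0.01525 per quarter; n = 2·4 = 8.
Accumulation factor s(8|0.01525) × (1+i) = 8.568989; FV = 6850 × 8.568989 = 58,697.5747
(annuity-due: payments at period start, so ×(1+i).)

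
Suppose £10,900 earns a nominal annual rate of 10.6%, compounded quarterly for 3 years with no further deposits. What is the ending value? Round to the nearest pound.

With 4 periods per year: i = 0.0265, n = 12.
10,900 × (1+0.0265)^12 = 10,900 × 1.368697 = 14,918.8017

£14,919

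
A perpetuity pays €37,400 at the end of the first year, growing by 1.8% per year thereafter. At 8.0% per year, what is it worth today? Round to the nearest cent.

PV = D₁/(r − g) = 37400/(0.08 − 0.018) = 603,225.8065

€603,225.81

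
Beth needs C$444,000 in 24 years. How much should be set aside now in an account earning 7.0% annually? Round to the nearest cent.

C$87,533.10

Discount factor = (1+0.07)^(−24) = 0.197147; PV = 444,000 × 0.197147 = 87,533.0993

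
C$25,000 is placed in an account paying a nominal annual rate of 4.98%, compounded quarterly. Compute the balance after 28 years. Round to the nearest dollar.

Periodic rate i = 0.0498/4 = 0.01245; n = 28 × 4 = 112 periods.
FV = PV·(1+i)^n = 25,000 × 3.997988 = 99,949.7004

C$99,950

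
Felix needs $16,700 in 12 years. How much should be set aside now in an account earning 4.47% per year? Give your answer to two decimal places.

Discount factor = (1+0.0447)^(−12) = 0.591699; PV = 16,700 × 0.591699 = 9,881.3739

$9,881.37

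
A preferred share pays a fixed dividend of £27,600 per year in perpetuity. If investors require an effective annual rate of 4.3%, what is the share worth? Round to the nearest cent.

PV = C/r = 27600/0.043 = 641,860.4651

£641,860.47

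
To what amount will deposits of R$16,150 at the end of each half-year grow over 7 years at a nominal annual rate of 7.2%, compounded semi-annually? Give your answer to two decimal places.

R$287,437.68

With 2 periods per year: i = 0.036, n = 14.
FV = PMT · [(1+i)^n − 1] / i = 16150 · 17.797999 = 287,437.6764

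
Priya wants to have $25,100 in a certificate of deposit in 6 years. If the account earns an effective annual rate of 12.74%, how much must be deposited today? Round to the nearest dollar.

$12,224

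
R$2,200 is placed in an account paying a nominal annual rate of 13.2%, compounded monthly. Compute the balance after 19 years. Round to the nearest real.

R$26,649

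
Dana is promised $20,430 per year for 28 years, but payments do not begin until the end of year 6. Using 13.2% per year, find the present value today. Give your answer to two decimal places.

$80,678.17

PV at t=5 (ordinary 28-year annuity): 20430 × a(28|0.132) = 20430 × 7.340401 = 149,964.3949
Discount back 5 years: 149,964.3949 × (1+0.132)^(−5) = 149,964.3949 × 0.537982 = 80,678.1675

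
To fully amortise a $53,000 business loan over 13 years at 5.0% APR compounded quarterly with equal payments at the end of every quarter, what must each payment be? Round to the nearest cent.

$1,392.26

i = 0.05/4 = 0.0125 per quarter; n = 13·4 = 52.
Annuity-PV factor = 38.067734; PMT = 53000 / 38.067734 = 1,392.2552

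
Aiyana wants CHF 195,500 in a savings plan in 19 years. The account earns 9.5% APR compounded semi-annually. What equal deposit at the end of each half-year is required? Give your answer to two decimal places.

Periodic rate i = 0.095/2 = 0.0475; n = 19 × 2 = 38 periods.
PMT = 195500 / ( [(1+0.0475)^38 − 1] / 0.0475 ) = 195500 / 101.736405 = 1,921.6327

CHF 1,921.63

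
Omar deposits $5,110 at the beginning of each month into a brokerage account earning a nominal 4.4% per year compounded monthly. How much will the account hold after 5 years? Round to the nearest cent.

With 12 periods per year: i = 0.00366667, n = 60.
FV = PMT · [(1+i)^n − 1] / i × (1+i) = 5110 · 67.220704 = 343,497.7989
(annuity-due: payments at period start, so ×(1+i).)

$343,497.80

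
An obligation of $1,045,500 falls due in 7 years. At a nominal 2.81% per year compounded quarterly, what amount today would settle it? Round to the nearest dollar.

With 4 periods per year: i = 0.007025, n = 28.
PV = 1,045,500 / (1 + 0.007025)^28 = 1,045,500 / 1.216542 = 859,403.2120

$859,403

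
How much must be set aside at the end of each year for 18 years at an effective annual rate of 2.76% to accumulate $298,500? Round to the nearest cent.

FV-annuity factor = 22.914015; PMT = 298500 / 22.914015 = 13,026.9618

$13,026.96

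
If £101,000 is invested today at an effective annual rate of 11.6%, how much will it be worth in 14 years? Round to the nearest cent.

£469,483.25

101,000 × (1+0.116)^14 = 101,000 × 4.648349 = 469,483.2455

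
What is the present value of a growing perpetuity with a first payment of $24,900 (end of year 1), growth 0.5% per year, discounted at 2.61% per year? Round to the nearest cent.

$1,180,094.79

PV = D₁/(r − g) = 24900/(0.0261 − 0.005) = 1,180,094.7867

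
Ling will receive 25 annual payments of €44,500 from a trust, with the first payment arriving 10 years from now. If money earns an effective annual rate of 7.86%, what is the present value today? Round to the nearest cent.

PV at t=9 (ordinary 25-year annuity): 44500 × a(25|0.0786) = 44500 × 10.803681 = 480,763.8180
PV₀ = 480,763.8180 / (1+0.0786)^9 = 480,763.8180 / 1.975803 = 243,325.7283

€243,325.73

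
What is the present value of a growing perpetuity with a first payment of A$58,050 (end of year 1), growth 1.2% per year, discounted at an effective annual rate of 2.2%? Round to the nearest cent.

A$5,805,000.00

PV = PMT / (i − g) = 58050 / (0.022 − 0.012) = 58050 / 0.010000 = 5,805,000.0000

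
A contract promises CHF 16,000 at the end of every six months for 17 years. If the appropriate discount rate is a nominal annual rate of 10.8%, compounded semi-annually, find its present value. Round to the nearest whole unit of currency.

i = 0.108/2 = 0.054 per half-year; n = 17·2 = 34.
PV = PMT · [1 − (1+i)^(−n)] / i = 16000 · 15.420918 = 246,734.6809

CHF 246,735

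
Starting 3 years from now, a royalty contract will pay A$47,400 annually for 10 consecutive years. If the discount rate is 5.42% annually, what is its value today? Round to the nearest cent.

A$322,726.81

PV at t=2 (ordinary 10-year annuity): 47400 × a(10|0.0542) = 47400 × 7.566634 = 358,658.4541
Discount back 2 years: 358,658.4541 × (1+0.0542)^(−2) = 358,658.4541 × 0.899817 = 322,726.8125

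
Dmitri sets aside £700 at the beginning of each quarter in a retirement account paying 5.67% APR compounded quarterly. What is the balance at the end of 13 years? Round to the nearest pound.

i = 0.0567/4 = 0.014175 per quarter; n = 13·4 = 52.
FV = 700 × [(1+0.014175)^52 − 1] / 0.014175 × (1+i) = 700 × 77.204529 = 54,043.1703
(Beginning-of-period payments → annuity-due factor ×(1+i).)

£54,043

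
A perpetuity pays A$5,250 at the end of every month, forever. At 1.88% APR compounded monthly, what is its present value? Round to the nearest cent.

Periodic rate i = 0.0188/12 = 0.00156667.
PV = PMT / i = 5250 / 0.00156667 = 3,351,063.8298

A$3,351,063.83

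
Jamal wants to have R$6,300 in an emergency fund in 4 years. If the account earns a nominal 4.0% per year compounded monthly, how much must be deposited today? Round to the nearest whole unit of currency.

With 12 periods per year: i = 0.00333333, n = 48.
PV = 6,300 / (1 + 0.00333333)^48 = 6,300 / 1.173199 = 5,369.9345

R$5,370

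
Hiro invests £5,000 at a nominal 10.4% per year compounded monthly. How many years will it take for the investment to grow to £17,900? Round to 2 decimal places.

Periodic rate i = 0.104/12 = 0.00866667.
(1+i)^n = 17900/5000 = 3.58000, so n = ln 3.58000 / ln 1.00867 = 147.7940 months
= 147.7940/12 years

12.32 years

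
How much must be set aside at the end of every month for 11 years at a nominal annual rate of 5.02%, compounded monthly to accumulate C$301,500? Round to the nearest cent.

C$1,715.86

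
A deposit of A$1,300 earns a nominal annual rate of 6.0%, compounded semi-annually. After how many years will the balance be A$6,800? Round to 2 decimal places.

Periodic rate i = 0.06/2 = 0.03.
n = ln(6800/1300) / ln(1+0.03) = ln(5.23077) / 0.029559 = 55.9751 half-years
= 55.9751/2 years

27.99 years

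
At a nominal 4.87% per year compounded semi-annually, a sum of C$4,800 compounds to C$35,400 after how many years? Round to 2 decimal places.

41.53 years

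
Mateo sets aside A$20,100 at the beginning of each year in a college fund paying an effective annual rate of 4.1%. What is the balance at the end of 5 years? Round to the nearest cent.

FV = PMT · [(1+i)^n − 1] / i × (1+i) = 20100 · 5.649671 = 113,558.3848
(annuity-due: payments at period start, so ×(1+i).)

A$113,558.38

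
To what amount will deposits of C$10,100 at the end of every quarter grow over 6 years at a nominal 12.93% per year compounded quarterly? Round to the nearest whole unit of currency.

C$358,016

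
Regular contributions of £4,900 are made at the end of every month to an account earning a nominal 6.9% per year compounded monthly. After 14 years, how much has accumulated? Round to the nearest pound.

£1,380,654

Periodic rate i = 0.069/12 = 0.00575; n = 14 × 12 = 168 periods.
Accumulation factor s(168|0.00575) = 281.766030; FV = 4900 × 281.766030 = 1,380,653.5450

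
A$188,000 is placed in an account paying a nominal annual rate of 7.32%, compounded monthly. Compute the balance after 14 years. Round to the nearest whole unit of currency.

A$522,241

Periodic rate i = 0.0732/12 = 0.0061; n = 14 × 12 = 168 periods.
188,000 × (1+0.0061)^168 = 188,000 × 2.777877 = 522,240.9001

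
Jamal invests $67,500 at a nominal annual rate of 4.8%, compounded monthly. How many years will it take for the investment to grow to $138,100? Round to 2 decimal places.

14.94 years

Periodic rate i = 0.048/12 = 0.004.
n = ln(138100/67500) / ln(1+0.004) = ln(2.04593) / 0.003992 = 179.3203 months
= 179.3203/12 years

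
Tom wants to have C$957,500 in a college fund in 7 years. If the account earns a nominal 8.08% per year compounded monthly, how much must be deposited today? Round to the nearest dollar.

C$544,910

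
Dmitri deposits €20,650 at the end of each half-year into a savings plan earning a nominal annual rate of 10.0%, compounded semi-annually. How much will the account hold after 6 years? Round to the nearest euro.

€328,689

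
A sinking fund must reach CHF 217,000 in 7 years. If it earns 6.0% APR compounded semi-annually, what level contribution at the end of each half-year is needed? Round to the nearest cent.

CHF 12,700.22

Periodic rate i = 0.06/2 = 0.03; n = 7 × 2 = 14 periods.
FV-annuity factor = 17.086324; PMT = 217000 / 17.086324 = 12,700.2156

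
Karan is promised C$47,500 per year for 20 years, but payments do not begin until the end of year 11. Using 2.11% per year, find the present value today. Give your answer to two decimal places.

C$623,687.89

PV at t=10 (ordinary 20-year annuity): 47500 × a(20|0.0211) = 47500 × 16.179178 = 768,510.9755
Discount back 10 years: 768,510.9755 × (1+0.0211)^(−10) = 768,510.9755 × 0.811554 = 623,687.8911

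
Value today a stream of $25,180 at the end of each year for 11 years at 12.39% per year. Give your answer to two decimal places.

$146,996.86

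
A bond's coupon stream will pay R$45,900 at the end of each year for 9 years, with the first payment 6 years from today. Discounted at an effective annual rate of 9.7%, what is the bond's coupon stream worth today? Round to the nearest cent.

R$168,393.26

Value one period before first payment (t=5): 45900 × [1 − (1+0.097)^(−9)] / 0.097 = 45900 × 5.828344 = 267,520.9724
PV₀ = 267,520.9724 / (1+0.097)^5 = 267,520.9724 / 1.588668 = 168,393.2568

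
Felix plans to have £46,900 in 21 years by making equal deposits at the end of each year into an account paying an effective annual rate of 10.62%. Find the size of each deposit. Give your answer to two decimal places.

£679.75

FV-annuity factor = 68.995748; PMT = 46900 / 68.995748 = 679.7520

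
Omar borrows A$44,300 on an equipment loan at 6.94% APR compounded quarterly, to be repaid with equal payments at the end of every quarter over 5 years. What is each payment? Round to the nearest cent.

A$2,640.45

i = 0.0694/4 = 0.01735 per quarter; n = 5·4 = 20.
Annuity-PV factor = 16.777417; PMT = 44300 / 16.777417 = 2,640.4541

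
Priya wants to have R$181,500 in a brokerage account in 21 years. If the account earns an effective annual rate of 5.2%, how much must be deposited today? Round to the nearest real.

PV = FV·(1+i)^(−n) = 181,500 × 0.344881 = 62,595.9296

R$62,596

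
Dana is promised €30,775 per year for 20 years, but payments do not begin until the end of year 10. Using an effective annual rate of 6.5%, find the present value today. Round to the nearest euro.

€192,386

Value one period before first payment (t=9): 30775 × [1 − (1+0.065)^(−20)] / 0.065 = 30775 × 11.018507 = 339,094.5605
PV₀ = 339,094.5605 / (1+0.065)^9 = 339,094.5605 / 1.762570 = 192,386.3935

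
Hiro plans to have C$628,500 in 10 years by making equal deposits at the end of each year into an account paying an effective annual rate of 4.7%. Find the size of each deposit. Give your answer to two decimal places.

C$50,672.56

PMT = 628500 / ( [(1+0.047)^10 − 1] / 0.047 ) = 628500 / 12.403162 = 50,672.5624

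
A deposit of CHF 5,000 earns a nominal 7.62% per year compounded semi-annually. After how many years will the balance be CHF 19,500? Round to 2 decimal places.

18.20 years

Periodic rate i = 0.0762/2 = 0.0381.
n = ln(19500/5000) / ln(1+0.0381) = ln(3.90000) / 0.037392 = 36.3974 half-years
= 36.3974/2 years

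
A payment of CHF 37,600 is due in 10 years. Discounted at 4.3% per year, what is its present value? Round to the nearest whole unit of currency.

CHF 24,680

PV = FV·(1+i)^(−n) = 37,600 × 0.656382 = 24,679.9776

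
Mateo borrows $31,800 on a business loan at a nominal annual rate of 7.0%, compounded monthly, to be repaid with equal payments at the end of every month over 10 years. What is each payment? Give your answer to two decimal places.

With 12 periods per year: i = 0.00583333, n = 120.
PMT = 31800 / ( [1 − (1+0.00583333)^(−120)] / 0.00583333 ) = 31800 / 86.126354 = 369.2250

$369.22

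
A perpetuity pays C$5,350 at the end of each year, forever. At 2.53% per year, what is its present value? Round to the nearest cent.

C$211,462.45

PV = C/r = 5350/0.0253 = 211,462.4506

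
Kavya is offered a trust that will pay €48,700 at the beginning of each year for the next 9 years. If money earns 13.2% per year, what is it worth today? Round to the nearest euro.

€280,809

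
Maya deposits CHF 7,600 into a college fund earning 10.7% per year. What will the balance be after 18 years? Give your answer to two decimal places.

FV = PV·(1+i)^n = 7,600 × 6.232427 = 47,366.4425

CHF 47,366.44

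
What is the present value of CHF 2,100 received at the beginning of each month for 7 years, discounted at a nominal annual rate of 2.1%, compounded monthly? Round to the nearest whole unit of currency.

CHF 164,201

With 12 periods per year: i = 0.00175, n = 84.
Annuity factor a(84|0.00175) × (1+i) = 78.190940; PV = 2100 × 78.190940 = 164,200.9741
Payments are at the start of each period, so multiply by (1+i).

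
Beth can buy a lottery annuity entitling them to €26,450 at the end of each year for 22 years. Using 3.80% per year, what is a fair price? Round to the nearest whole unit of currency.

PV = 26450 × [1 − (1+0.038)^(−22)] / 0.038 = 26450 × 14.731361 = 389,644.4888

€389,644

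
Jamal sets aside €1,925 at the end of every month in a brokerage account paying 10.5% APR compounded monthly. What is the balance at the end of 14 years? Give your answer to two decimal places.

€730,733.29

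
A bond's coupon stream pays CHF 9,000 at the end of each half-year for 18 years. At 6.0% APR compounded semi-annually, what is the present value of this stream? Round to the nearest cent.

CHF 196,490.27

With 2 periods per year: i = 0.03, n = 36.
Annuity factor a(36|0.03) = 21.832252; PV = 9000 × 21.832252 = 196,490.2725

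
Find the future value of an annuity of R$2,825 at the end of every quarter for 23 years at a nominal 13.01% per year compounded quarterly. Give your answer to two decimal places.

Periodic rate i = 0.1301/4 = 0.032525; n = 23 × 4 = 92 periods.
FV = 2825 × [(1+0.032525)^92 − 1] / 0.032525 = 2825 × 553.554127 = 1,563,790.4093

R$1,563,790.41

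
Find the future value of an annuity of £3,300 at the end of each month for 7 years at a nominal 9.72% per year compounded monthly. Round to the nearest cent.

Periodic rate i = 0.0972/12 = 0.0081; n = 7 × 12 = 84 periods.
Accumulation factor s(84|0.0081) = 119.662052; FV = 3300 × 119.662052 = 394,884.7731

£394,884.77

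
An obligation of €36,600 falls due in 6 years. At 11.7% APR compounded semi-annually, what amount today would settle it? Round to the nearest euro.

€18,501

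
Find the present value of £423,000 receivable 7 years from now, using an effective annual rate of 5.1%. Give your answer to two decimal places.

Discount factor = (1+0.051)^(−7) = 0.705961; PV = 423,000 × 0.705961 = 298,621.6943

£298,621.69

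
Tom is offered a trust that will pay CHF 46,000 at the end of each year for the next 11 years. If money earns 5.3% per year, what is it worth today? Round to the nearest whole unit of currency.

CHF 376,146

PV = 46000 × [1 − (1+0.053)^(−11)] / 0.053 = 46000 × 8.177079 = 376,145.6421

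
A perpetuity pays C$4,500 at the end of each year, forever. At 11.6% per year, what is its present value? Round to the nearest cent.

PV = PMT / i = 4500 / 0.116 = 38,793.1034

C$38,793.10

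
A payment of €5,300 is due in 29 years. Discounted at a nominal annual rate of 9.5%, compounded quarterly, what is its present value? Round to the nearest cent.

With 4 periods per year: i = 0.02375, n = 116.
PV = FV·(1+i)^(−n) = 5,300 × 0.065691 = 348.1623

€348.16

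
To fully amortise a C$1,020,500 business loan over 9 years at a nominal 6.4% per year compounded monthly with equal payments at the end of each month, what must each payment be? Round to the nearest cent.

C$12,454.71

i = 0.064/12 = 0.00533333 per month; n = 9·12 = 108.
PMT = 1.0205e+06 / ( [1 − (1+0.00533333)^(−108)] / 0.00533333 ) = 1.0205e+06 / 81.936844 = 12,454.7145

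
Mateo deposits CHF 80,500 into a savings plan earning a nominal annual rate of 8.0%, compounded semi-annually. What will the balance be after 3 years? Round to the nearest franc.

CHF 101,858

i = 0.08/2 = 0.04 per half-year; n = 3·2 = 6.
FV = 80,500 × (1 + 0.04)^6 = 101,858.1810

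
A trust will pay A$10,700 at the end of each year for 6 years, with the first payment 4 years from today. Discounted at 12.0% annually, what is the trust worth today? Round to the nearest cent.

PV at t=3 (ordinary 6-year annuity): 10700 × a(6|0.12) = 10700 × 4.111407 = 43,992.0584
PV₀ = 43,992.0584 / (1+0.12)^3 = 43,992.0584 / 1.404928 = 31,312.6782

A$31,312.68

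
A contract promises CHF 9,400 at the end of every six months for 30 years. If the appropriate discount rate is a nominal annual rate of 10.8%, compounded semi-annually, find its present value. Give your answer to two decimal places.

i = 0.108/2 = 0.054 per half-year; n = 30·2 = 60.
Annuity factor a(60|0.054) = 17.729350; PV = 9400 × 17.729350 = 166,655.8928

CHF 166,655.89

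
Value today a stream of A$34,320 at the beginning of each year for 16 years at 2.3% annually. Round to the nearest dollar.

A$465,568

PV = PMT · [1 − (1+i)^(−n)] / i × (1+i) = 34320 · 13.565510 = 465,568.2924
(Beginning-of-period payments → annuity-due factor ×(1+i).)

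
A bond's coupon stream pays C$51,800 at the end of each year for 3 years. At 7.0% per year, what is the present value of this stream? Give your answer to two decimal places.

Annuity factor a(3|0.07) = 2.624316; PV = 51800 × 2.624316 = 135,939.5711

C$135,939.57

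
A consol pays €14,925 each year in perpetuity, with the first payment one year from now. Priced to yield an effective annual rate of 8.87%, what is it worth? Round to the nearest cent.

PV = C/r = 14925/0.0887 = 168,263.8106

€168,263.81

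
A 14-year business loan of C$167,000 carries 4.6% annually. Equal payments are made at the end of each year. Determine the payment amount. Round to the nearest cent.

C$16,442.30

PMT = 167000 / ( [1 − (1+0.046)^(−14)] / 0.046 ) = 167000 / 10.156730 = 16,442.3002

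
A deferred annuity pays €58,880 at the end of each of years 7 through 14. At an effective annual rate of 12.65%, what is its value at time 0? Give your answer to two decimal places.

€139,937.11

PV at t=6 (ordinary 8-year annuity): 58880 × a(8|0.1265) = 58880 × 4.856823 = 285,969.7323
PV₀ = 285,969.7323 / (1+0.1265)^6 = 285,969.7323 / 2.043559 = 139,937.1074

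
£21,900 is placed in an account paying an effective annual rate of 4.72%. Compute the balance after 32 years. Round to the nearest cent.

FV = PV·(1+i)^n = 21,900 × 4.374700 = 95,805.9294

£95,805.93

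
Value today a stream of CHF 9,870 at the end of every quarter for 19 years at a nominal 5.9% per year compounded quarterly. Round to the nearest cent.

CHF 449,246.80

With 4 periods per year: i = 0.01475, n = 76.
PV = 9870 × [1 − (1+0.01475)^(−76)] / 0.01475 = 9870 × 45.516393 = 449,246.7985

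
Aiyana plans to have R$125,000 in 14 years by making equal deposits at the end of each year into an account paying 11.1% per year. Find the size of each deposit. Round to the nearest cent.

PMT = 125000 / ( [(1+0.111)^14 − 1] / 0.111 ) = 125000 / 30.316454 = 4,123.1735

R$4,123.17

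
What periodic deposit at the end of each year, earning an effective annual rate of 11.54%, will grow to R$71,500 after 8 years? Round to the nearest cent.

FV-annuity factor = 12.095061; PMT = 71500 / 12.095061 = 5,911.5041

R$5,911.50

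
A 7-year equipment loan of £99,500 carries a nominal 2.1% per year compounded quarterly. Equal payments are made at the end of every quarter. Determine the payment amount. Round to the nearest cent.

£3,830.46

With 4 periods per year: i = 0.00525, n = 28.
Annuity-PV factor = 25.975999; PMT = 99500 / 25.975999 = 3,830.4590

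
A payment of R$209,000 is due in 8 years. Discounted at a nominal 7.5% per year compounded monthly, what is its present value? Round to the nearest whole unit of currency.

R$114,916

With 12 periods per year: i = 0.00625, n = 96.
PV = 209,000 / (1 + 0.00625)^96 = 209,000 / 1.818720 = 114,916.0057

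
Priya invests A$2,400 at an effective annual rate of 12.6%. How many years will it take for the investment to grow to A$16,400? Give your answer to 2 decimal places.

16.19 years

(1+i)^n = 16400/2400 = 6.83333, so n = ln 6.83333 / ln 1.126 = 16.1944 years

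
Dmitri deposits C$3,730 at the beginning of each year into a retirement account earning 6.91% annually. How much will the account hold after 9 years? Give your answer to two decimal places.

C$47,586.80

FV = 3730 × [(1+0.0691)^9 − 1] / 0.0691 × (1+i) = 3730 × 12.757854 = 47,586.7955
Payments are at the start of each period, so multiply by (1+i).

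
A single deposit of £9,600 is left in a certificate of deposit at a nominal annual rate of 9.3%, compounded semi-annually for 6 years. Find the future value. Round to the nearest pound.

Periodic rate i = 0.093/2 = 0.0465; n = 6 × 2 = 12 periods.
FV = PV·(1+i)^n = 9,600 × 1.725325 = 16,563.1153

£16,563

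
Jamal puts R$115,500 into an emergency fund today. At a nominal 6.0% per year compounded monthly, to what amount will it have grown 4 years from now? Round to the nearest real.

Periodic rate i = 0.06/12 = 0.005; n = 4 × 12 = 48 periods.
115,500 × (1+0.005)^48 = 115,500 × 1.270489 = 146,741.4981

R$146,741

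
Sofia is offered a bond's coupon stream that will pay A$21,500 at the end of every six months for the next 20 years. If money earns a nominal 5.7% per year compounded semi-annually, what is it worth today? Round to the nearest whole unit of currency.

Periodic rate i = 0.057/2 = 0.0285; n = 20 × 2 = 40 periods.
PV = 21500 × [1 − (1+0.0285)^(−40)] / 0.0285 = 21500 × 23.685660 = 509,241.6880

A$509,242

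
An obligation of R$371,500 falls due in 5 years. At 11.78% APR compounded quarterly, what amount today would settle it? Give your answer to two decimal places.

i = 0.1178/4 = 0.02945 per quarter; n = 5·4 = 20.
Discount factor = (1+0.02945)^(−20) = 0.559622; PV = 371,500 × 0.559622 = 207,899.6026

R$207,899.60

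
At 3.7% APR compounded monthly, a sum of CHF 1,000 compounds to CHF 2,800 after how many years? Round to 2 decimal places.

Periodic rate i = 0.037/12 = 0.00308333.
n = ln(2800/1000) / ln(1+0.00308333) = ln(2.80000) / 0.003079 = 334.4452 months
= 334.4452/12 years

27.87 years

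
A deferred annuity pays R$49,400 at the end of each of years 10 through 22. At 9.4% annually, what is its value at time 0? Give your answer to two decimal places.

R$161,308.00

Value one period before first payment (t=9): 49400 × [1 − (1+0.094)^(−13)] / 0.094 = 49400 × 7.329677 = 362,086.0606
PV₀ = 362,086.0606 / (1+0.094)^9 = 362,086.0606 / 2.244688 = 161,308.0005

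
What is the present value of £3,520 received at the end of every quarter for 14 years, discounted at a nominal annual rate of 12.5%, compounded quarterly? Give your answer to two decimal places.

£92,534.69

i = 0.125/4 = 0.03125 per quarter; n = 14·4 = 56.
PV = PMT · [1 − (1+i)^(−n)] / i = 3520 · 26.288264 = 92,534.6890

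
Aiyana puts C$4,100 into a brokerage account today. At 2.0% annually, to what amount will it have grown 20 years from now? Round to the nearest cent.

C$6,092.38

FV = 4,100 × (1 + 0.02)^20 = 6,092.3843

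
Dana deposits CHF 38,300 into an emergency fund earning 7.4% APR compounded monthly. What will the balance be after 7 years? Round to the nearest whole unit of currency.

i = 0.074/12 = 0.00616667 per month; n = 7·12 = 84.
38,300 × (1+0.00616667)^84 = 38,300 × 1.675999 = 64,190.7594

CHF 64,191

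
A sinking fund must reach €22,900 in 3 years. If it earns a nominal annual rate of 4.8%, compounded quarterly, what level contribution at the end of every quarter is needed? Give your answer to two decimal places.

i = 0.048/4 = 0.012 per quarter; n = 3·4 = 12.
FV-annuity factor = 12.824552; PMT = 22900 / 12.824552 = 1,785.6374

€1,785.64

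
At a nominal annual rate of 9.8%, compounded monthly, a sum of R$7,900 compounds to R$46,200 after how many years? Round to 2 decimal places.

18.10 years

Periodic rate i = 0.098/12 = 0.00816667.
(1+i)^n = 46200/7900 = 5.84810, so n = ln 5.84810 / ln 1.00817 = 217.1411 months
= 217.1411/12 years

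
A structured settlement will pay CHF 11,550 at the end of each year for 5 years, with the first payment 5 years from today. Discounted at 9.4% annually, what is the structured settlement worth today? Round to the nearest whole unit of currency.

CHF 31,041

Value one period before first payment (t=4): 11550 × [1 − (1+0.094)^(−5)] / 0.094 = 11550 × 3.849615 = 44,463.0505
Discount back 4 years: 44,463.0505 × (1+0.094)^(−4) = 44,463.0505 × 0.698121 = 31,040.5900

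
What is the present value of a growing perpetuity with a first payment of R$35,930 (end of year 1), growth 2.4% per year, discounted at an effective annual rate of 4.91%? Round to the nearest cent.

PV = D₁/(r − g) = 35930/(0.0491 − 0.024) = 1,431,474.1036

R$1,431,474.10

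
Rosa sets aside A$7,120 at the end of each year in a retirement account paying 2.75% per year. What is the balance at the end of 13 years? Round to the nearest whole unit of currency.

FV = 7120 × [(1+0.0275)^13 − 1] / 0.0275 = 7120 × 15.376921 = 109,483.6780

A$109,484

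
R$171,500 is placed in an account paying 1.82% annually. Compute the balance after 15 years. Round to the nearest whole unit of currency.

R$224,781

FV = 171,500 × (1 + 0.0182)^15 = 224,781.4741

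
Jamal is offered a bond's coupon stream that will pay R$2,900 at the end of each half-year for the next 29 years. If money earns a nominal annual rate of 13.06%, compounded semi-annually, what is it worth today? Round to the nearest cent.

i = 0.1306/2 = 0.0653 per half-year; n = 29·2 = 58.
PV = PMT · [1 − (1+i)^(−n)] / i = 2900 · 14.923351 = 43,277.7183

R$43,277.72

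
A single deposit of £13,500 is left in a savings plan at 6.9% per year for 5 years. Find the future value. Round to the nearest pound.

£18,846

FV = PV·(1+i)^n = 13,500 × 1.396010 = 18,846.1349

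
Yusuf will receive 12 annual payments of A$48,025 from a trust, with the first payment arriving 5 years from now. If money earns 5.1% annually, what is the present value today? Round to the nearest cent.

A$346,899.50

PV at t=4 (ordinary 12-year annuity): 48025 × a(12|0.051) = 48025 × 8.813475 = 423,267.1295
PV₀ = 423,267.1295 / (1+0.051)^4 = 423,267.1295 / 1.220143 = 346,899.5040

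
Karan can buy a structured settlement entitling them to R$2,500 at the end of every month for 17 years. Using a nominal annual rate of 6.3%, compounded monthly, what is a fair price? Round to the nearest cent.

R$312,558.56

Periodic rate i = 0.063/12 = 0.00525; n = 17 × 12 = 204 periods.
PV = 2500 × [1 − (1+0.00525)^(−204)] / 0.00525 = 2500 × 125.023423 = 312,558.5574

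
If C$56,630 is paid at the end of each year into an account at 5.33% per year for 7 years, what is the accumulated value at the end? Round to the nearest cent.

C$465,736.64

FV = PMT · [(1+i)^n − 1] / i = 56630 · 8.224203 = 465,736.6356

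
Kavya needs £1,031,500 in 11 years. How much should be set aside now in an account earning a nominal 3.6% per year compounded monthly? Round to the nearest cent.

£694,618.06

With 12 periods per year: i = 0.003, n = 132.
PV = 1,031,500 / (1 + 0.003)^132 = 1,031,500 / 1.484989 = 694,618.0646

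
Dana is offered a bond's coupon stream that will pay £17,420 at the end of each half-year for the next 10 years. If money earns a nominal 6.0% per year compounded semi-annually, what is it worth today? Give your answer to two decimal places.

i = 0.06/2 = 0.03 per half-year; n = 10·2 = 20.
Annuity factor a(20|0.03) = 14.877475; PV = 17420 × 14.877475 = 259,165.6121

£259,165.61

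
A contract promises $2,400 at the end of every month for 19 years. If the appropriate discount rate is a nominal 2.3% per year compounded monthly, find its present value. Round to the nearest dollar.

$442,967

i = 0.023/12 = 0.00191667 per month; n = 19·12 = 228.
PV = PMT · [1 − (1+i)^(−n)] / i = 2400 · 184.569563 = 442,966.9521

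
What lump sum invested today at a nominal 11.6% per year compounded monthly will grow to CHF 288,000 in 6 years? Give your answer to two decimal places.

With 12 periods per year: i = 0.00966667, n = 72.
PV = 288,000 / (1 + 0.00966667)^72 = 288,000 / 1.999021 = 144,070.5279

CHF 144,070.53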